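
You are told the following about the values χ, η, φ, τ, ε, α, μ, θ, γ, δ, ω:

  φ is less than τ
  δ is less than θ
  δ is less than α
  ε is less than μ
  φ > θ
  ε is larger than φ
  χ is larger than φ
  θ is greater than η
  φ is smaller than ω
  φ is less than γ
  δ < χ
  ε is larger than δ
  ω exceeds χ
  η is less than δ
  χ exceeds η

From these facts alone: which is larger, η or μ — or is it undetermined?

μ

Chaining the given relations: η < δ < θ < φ < ε < μ.
So μ is larger.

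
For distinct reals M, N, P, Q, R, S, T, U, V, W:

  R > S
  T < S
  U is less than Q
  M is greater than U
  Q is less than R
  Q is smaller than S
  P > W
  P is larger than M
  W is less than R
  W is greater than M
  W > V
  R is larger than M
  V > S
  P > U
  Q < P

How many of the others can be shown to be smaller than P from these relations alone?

7

Directly below P: U, M, Q, W.
One step further: V (5 so far).
One step further: S (6 so far).
One step further: T (7 so far).
Nothing else is reachable below P; 7 in all.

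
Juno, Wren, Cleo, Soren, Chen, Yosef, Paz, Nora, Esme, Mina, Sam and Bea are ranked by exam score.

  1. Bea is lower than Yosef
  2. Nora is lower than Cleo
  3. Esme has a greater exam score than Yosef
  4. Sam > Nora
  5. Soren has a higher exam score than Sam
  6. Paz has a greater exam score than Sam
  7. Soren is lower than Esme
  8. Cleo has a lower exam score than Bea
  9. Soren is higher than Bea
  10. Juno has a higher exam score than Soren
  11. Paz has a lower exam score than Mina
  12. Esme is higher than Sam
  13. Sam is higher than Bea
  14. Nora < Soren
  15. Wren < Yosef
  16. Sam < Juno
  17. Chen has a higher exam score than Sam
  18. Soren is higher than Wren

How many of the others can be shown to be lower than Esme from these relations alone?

7

Directly below Esme: Sam, Soren, Yosef.
One step further: Nora, Bea, Wren (6 so far).
One step further: Cleo (7 so far).
No other element is forced below Esme by the given relations, so the count is 7.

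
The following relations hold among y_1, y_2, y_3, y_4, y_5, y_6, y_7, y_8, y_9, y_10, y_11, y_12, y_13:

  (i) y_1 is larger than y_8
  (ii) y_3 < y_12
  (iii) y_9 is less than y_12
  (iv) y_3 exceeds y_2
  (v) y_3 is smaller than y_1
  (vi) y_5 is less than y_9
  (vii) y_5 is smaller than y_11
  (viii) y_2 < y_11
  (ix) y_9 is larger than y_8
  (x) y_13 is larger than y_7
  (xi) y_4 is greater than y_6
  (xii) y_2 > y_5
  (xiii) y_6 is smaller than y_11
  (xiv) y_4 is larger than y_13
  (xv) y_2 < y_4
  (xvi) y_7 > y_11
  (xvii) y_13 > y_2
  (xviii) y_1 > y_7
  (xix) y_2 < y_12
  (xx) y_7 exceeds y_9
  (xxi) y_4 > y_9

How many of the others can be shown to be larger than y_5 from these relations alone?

The elements the relations force above y_5 are y_2, y_3, y_9, y_11, y_12, y_7, y_13, y_1, y_4 — no chain reaches any other.
That is 9.

9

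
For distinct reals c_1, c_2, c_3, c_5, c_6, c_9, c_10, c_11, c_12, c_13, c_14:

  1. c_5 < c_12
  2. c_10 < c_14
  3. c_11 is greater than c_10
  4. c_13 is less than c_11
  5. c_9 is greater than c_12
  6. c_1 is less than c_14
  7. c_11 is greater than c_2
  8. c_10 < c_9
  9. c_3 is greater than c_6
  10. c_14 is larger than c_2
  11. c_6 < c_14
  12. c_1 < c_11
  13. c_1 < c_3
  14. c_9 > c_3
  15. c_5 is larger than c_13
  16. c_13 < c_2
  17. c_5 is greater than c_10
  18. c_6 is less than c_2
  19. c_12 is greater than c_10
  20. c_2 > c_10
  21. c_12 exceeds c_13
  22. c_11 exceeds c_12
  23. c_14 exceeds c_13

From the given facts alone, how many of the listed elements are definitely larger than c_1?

4

The elements the relations force above c_1 are c_14, c_11, c_3, c_9 — no chain reaches any other.
That is 4.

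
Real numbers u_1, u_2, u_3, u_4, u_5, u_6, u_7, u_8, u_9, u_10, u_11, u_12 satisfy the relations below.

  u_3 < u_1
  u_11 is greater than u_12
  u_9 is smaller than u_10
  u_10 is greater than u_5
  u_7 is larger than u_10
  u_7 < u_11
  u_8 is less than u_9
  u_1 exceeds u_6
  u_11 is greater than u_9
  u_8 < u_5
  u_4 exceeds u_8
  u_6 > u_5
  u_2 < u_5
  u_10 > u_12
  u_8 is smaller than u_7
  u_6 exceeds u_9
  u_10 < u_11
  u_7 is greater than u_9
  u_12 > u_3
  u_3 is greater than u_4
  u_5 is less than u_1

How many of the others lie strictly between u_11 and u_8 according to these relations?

7

Chaining upward from u_8 reaches: u_5, u_4, u_3, u_12, u_9, u_6, u_1, u_10, u_7.
Chaining downward from u_11 reaches: u_2, u_5, u_4, u_3, u_12, u_9, u_10, u_7.
Strictly between u_8 and u_11 are those in both lists: u_5, u_4, u_3, u_12, u_9, u_10, u_7 — 7 elements.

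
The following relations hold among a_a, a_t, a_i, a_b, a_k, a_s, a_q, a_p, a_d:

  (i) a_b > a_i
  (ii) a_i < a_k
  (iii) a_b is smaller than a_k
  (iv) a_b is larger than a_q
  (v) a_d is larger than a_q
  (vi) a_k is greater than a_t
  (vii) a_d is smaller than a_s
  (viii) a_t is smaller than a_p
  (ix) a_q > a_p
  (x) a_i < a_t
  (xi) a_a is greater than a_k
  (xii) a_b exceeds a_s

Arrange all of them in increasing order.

a_i < a_t < a_p < a_q < a_d < a_s < a_b < a_k < a_a

The consecutive links are each given: a_i < a_t; a_t < a_p; a_p < a_q; a_q < a_d; a_d < a_s; a_s < a_b; a_b < a_k; a_k < a_a.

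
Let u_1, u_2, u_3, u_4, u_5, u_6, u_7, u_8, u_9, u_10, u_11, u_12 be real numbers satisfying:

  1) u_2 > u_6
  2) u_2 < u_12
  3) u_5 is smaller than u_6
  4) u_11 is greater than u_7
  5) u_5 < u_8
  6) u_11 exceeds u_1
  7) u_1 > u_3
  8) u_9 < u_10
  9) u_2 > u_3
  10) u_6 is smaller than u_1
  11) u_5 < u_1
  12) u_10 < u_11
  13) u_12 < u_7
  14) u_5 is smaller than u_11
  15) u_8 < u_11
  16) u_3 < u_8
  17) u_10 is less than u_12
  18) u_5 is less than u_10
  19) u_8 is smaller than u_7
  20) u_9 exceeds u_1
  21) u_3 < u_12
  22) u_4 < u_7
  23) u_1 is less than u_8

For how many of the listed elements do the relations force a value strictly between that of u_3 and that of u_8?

1

The relations place u_3 below u_8. An element lies strictly between them when it is forced above u_3 and also forced below u_8.
Above u_3: {u_1, u_9, u_2, u_10, u_12, u_7, u_11}. Below u_8: {u_5, u_6, u_1}.
Intersection: {u_1} — 1.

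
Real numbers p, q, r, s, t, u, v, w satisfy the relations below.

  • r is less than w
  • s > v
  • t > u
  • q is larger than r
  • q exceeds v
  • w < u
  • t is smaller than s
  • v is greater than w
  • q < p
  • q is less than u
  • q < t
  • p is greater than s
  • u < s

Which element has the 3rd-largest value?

The consecutive relations fix a unique order: r < w < v < q < u < t < s < p.
The 3rd largest is t.

t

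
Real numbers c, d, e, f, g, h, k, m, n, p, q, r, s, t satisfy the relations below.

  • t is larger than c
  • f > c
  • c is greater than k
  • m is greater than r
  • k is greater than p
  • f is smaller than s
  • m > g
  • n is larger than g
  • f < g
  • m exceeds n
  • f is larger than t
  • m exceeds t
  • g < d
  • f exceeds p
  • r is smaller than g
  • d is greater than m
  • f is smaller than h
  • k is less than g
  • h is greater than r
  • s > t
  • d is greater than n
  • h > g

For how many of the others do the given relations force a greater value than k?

From k the given relations immediately reach c, g.
From those, t, f, n, m, d, h — 8 in total.
From those, s — 9 in total.
Nothing else is reachable above k; 9 in all.

9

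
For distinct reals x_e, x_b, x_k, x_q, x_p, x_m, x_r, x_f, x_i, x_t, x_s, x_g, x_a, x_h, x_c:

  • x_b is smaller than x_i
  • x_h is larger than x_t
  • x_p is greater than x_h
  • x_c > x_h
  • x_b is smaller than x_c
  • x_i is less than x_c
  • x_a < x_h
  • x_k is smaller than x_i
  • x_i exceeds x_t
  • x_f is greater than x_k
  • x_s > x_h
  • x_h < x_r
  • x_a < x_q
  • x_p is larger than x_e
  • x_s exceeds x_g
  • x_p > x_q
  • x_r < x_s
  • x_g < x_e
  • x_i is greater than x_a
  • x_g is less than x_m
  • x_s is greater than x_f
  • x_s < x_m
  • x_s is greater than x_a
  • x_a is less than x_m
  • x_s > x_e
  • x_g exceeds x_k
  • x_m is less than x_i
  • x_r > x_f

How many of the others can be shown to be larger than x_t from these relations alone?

From x_t the given relations immediately reach x_h, x_i.
From those, x_r, x_s, x_c, x_p — 6 in total.
From those, x_m — 7 in total.
Nothing else is reachable above x_t; 7 in all.

7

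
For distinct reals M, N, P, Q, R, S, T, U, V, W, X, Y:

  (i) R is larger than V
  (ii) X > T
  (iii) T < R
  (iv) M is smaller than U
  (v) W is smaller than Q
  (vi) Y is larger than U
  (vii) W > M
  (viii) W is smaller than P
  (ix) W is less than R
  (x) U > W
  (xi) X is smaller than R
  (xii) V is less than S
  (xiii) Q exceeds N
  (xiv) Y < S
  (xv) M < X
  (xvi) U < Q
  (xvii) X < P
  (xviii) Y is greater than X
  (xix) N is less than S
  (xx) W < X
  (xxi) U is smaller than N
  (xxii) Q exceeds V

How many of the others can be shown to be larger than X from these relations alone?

The elements the relations force above X are P, Y, R, S — no chain reaches any other.
That is 4.

4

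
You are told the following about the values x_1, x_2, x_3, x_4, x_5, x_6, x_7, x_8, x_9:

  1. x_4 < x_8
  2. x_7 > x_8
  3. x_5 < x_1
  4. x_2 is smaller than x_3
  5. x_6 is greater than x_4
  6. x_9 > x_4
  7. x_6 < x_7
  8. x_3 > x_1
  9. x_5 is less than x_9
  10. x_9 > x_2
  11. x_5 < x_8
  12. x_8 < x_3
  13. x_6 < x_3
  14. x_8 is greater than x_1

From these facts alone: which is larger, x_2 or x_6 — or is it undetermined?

Following every chain through x_2: above x_2 we get x_9, x_3.
x_6 is not reached, and no chain runs the other way from x_6 to x_2.
So the given relations leave the order of x_2 and x_6 undetermined.

undetermined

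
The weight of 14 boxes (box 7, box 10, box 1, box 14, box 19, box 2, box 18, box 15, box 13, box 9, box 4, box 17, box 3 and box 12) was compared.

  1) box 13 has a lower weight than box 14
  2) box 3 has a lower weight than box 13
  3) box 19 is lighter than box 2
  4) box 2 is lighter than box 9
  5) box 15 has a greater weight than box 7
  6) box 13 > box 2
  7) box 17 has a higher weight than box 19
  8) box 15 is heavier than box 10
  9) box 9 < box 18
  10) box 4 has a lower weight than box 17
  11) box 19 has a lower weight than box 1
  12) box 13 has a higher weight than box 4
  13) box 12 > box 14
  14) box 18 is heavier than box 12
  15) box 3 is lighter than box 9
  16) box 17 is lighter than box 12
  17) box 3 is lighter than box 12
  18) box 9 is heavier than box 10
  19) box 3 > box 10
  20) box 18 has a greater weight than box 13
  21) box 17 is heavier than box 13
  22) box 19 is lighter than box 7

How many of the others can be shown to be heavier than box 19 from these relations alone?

10

From box 19 the given relations immediately reach box 2, box 7, box 1, box 17.
From those, box 13, box 15, box 12, box 9 — 8 in total.
From those, box 14, box 18 — 10 in total.
No other element is forced above box 19 by the given relations, so the count is 10.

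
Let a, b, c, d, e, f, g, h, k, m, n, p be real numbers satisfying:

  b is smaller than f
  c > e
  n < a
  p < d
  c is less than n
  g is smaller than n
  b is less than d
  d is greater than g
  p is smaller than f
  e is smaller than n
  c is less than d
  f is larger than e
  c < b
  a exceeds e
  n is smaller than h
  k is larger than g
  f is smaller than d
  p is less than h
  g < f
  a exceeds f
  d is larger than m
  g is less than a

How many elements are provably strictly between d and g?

The relations place g below d. An element lies strictly between them when it is forced above g and also forced below d.
Above g: {k, f, n, a, h}. Below d: {p, e, c, b, m, f}.
Intersection: {f} — 1.

1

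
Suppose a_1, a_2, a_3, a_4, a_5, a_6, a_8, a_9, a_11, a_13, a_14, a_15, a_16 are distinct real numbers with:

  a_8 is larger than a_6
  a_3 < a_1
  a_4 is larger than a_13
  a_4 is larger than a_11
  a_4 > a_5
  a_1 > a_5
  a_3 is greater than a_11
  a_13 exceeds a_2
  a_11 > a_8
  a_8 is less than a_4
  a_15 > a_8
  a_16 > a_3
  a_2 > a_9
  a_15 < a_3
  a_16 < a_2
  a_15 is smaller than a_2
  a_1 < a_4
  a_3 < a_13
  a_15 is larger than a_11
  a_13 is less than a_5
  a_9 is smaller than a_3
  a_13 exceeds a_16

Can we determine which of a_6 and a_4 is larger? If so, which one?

Chaining the given relations: a_6 < a_8 < a_11 < a_15 < a_3 < a_16 < a_2 < a_13 < a_5 < a_1 < a_4.
So a_4 is larger.

a_4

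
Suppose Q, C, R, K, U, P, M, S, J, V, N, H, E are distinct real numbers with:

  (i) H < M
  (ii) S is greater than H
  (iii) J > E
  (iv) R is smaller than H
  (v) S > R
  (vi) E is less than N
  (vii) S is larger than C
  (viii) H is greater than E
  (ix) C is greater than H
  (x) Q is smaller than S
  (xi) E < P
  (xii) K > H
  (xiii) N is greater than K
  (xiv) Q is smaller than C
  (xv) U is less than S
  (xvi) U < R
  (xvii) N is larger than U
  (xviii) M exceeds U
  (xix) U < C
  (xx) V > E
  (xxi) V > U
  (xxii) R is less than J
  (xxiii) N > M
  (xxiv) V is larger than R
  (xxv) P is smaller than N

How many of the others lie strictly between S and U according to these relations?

3

Chaining upward from U reaches: R, H, V, C, M, J, K, N.
Chaining downward from S reaches: E, R, H, Q, C.
Strictly between U and S are those in both lists: R, H, C — 3 elements.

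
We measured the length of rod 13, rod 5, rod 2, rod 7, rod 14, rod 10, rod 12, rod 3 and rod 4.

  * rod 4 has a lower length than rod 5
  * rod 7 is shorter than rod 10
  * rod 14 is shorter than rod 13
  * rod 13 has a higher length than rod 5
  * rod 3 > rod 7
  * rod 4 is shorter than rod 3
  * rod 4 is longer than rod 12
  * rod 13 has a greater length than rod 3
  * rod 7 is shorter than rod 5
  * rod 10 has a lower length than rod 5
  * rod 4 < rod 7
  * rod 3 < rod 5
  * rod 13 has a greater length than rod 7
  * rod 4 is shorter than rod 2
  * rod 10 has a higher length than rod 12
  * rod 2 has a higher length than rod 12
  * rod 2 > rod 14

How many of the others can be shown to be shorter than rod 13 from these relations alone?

7

Directly below rod 13: rod 14, rod 7, rod 3, rod 5.
One step further: rod 4, rod 10 (6 so far).
One step further: rod 12 (7 so far).
Nothing else is reachable below rod 13; 7 in all.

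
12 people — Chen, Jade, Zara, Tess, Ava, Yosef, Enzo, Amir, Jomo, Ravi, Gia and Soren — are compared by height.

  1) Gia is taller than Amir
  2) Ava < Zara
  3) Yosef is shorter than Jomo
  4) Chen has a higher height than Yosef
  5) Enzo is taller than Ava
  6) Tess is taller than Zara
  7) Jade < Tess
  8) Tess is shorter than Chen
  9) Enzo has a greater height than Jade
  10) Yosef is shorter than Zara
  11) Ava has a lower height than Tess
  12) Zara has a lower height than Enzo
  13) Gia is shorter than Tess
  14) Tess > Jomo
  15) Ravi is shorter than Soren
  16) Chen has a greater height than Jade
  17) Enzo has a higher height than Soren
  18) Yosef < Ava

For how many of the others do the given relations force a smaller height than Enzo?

From Enzo the given relations immediately reach Soren, Jade, Ava, Zara.
From those, Ravi, Yosef — 6 in total.
No other element is forced below Enzo by the given relations, so the count is 6.

6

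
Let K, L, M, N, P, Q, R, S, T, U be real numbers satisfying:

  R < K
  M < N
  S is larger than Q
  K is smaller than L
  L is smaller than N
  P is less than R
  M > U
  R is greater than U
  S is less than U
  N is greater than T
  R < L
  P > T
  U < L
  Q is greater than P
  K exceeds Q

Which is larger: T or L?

L

T < P and P < Q give T < Q.
Then Q < S extends the chain to S.
Then S < U extends the chain to U.
Then U < R extends the chain to R.
Then R < K extends the chain to K.
Then K < L extends the chain to L.
So T < L; L is the larger of the two.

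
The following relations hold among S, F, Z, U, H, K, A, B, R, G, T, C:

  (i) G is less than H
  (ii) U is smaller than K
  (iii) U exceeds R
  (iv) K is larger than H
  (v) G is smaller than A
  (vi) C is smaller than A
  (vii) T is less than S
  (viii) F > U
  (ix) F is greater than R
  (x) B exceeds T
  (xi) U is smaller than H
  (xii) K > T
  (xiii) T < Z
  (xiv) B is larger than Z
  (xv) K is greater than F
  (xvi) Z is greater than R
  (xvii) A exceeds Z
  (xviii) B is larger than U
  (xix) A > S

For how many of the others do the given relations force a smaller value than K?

The elements the relations force below K are T, R, U, F, G, H — no chain reaches any other.
That is 6.

6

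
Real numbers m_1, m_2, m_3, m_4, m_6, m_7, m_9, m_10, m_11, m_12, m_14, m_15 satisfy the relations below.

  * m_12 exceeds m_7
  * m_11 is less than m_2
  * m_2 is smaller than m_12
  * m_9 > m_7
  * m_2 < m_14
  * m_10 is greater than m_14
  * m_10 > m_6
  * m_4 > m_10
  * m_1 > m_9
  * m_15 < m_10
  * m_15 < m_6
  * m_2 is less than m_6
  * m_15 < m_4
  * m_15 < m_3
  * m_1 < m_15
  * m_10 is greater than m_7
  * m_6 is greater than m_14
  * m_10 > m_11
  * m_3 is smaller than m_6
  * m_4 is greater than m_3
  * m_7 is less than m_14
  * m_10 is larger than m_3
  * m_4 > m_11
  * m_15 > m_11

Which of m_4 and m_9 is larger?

m_4

m_9 < m_1 and m_1 < m_15 give m_9 < m_15.
Then m_15 < m_3 extends the chain to m_3.
With m_3 < m_6: m_9 < m_1 < m_15 < m_3 < m_6.
With m_6 < m_10: m_9 < m_1 < m_15 < m_3 < m_6 < m_10.
With m_10 < m_4: m_9 < m_1 < m_15 < m_3 < m_6 < m_10 < m_4.
So m_9 < m_4; m_4 is the larger of the two.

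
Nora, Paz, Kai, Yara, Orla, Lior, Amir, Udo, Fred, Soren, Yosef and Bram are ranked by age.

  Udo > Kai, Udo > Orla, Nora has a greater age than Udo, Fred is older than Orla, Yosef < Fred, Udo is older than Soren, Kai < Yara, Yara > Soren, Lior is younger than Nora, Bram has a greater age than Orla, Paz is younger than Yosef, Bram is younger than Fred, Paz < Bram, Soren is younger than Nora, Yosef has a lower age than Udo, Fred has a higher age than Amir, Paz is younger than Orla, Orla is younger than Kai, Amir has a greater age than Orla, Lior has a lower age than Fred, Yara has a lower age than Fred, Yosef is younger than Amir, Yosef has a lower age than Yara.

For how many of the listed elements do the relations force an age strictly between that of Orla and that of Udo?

The relations place Orla below Udo. An element lies strictly between them when it is forced above Orla and also forced below Udo.
Above Orla: {Kai, Yara, Bram, Amir, Fred, Nora}. Below Udo: {Paz, Soren, Kai, Yosef}.
Intersection: {Kai} — 1.

1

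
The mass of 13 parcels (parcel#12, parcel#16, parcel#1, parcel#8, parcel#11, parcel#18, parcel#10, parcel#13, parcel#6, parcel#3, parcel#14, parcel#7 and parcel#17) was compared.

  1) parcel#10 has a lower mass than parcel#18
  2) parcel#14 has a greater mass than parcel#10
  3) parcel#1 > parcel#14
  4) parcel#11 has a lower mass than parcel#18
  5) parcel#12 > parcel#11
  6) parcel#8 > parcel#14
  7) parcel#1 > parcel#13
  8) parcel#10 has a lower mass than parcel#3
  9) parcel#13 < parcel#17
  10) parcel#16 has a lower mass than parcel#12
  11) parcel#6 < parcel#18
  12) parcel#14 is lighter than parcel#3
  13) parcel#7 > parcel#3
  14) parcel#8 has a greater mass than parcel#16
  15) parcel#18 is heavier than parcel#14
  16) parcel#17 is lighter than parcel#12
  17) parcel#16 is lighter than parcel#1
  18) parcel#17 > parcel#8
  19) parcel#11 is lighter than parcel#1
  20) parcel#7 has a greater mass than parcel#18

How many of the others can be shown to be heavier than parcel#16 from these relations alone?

From parcel#16 the given relations immediately reach parcel#8, parcel#12, parcel#1.
From those, parcel#17 — 4 in total.
No other element is forced above parcel#16 by the given relations, so the count is 4.

4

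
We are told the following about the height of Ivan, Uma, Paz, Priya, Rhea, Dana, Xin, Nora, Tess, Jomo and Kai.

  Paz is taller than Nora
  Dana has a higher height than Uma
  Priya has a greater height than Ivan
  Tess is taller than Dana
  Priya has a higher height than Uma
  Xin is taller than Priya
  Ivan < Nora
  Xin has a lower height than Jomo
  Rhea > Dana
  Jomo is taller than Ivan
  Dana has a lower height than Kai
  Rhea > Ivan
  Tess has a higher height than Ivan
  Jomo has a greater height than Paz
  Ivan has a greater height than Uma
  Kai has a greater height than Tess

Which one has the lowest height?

Dana is not least since Uma < Dana; Ivan is not least since Uma < Ivan; Nora is not least since Ivan < Nora; Rhea is not least since Ivan < Rhea; Tess is not least since Dana < Tess; Paz is not least since Nora < Paz; Kai is not least since Tess < Kai; Priya is not least since Uma < Priya; Xin is not least since Priya < Xin; Jomo is not least since Xin < Jomo.
Only Uma has nothing below it, so Uma is the lowest height.

Uma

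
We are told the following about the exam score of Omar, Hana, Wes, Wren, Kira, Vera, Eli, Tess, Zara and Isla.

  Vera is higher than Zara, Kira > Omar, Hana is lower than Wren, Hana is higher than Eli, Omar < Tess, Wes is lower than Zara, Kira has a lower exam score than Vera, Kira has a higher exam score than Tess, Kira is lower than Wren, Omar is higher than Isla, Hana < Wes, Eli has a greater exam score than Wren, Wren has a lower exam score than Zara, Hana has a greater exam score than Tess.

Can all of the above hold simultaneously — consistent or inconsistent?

Chaining the given relations yields Wren < Eli < Hana, so Wren < Hana. But one relation states Hana < Wren. These cannot both hold.

inconsistent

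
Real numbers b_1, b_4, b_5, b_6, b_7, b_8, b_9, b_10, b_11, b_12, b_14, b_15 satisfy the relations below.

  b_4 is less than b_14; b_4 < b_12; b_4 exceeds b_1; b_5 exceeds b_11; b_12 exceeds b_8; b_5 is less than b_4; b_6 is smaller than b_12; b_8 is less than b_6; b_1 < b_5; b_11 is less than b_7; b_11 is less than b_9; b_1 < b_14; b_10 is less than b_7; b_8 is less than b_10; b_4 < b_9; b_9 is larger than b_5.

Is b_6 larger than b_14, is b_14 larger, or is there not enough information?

undetermined

Following every chain through b_6: above b_6 we get b_12; below b_6 we get b_8.
b_14 is not reached, and no chain runs the other way from b_14 to b_6.
So the given relations leave the order of b_6 and b_14 undetermined.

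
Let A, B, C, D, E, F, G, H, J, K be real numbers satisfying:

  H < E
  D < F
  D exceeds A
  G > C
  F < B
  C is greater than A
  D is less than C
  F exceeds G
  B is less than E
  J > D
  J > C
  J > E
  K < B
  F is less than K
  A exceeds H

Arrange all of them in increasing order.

H < A < D < C < G < F < K < B < E < J

Each adjacent pair is fixed by a given relation: H < A; A < D; D < C; C < G; G < F; F < K; K < B; B < E; E < J. Chaining them end to end gives the full order.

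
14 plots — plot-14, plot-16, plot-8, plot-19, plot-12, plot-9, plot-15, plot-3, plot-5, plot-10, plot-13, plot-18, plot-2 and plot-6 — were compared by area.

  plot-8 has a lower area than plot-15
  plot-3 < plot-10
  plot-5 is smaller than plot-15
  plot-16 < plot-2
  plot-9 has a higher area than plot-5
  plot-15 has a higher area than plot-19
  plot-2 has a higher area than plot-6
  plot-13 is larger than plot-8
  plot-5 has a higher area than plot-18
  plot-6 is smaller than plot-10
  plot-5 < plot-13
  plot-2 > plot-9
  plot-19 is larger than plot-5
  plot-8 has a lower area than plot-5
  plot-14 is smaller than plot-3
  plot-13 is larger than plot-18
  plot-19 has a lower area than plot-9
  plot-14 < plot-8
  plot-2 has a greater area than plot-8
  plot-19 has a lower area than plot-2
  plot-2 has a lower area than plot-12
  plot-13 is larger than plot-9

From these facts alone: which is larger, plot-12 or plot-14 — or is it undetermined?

The relevant relations are plot-14 < plot-8; plot-8 < plot-5; plot-5 < plot-19; plot-19 < plot-9; plot-9 < plot-2; plot-2 < plot-12.
Together: plot-14 < plot-8 < plot-5 < plot-19 < plot-9 < plot-2 < plot-12.
So plot-12 is larger.

plot-12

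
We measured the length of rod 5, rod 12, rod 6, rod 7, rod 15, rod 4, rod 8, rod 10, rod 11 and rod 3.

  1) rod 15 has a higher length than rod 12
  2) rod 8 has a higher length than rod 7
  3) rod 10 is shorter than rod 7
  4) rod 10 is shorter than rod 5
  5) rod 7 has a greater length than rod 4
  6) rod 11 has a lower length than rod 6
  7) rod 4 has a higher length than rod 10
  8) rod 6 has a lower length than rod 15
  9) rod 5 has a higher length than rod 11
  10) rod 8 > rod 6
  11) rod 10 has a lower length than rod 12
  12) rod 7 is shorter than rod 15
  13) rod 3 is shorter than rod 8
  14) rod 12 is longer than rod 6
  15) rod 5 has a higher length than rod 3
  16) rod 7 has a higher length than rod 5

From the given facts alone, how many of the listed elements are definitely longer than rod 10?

From rod 10 the given relations immediately reach rod 4, rod 12, rod 5, rod 7.
From those, rod 8, rod 15 — 6 in total.
No other element is forced above rod 10 by the given relations, so the count is 6.

6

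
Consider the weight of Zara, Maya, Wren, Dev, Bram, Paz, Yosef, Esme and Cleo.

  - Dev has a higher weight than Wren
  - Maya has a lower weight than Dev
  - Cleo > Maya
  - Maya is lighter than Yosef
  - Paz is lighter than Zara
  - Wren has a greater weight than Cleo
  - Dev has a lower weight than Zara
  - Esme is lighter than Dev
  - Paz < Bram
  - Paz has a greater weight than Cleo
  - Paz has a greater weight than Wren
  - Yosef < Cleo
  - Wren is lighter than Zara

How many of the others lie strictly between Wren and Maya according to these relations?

2

Chaining upward from Maya reaches: Yosef, Cleo, Paz, Dev, Bram, Zara.
Chaining downward from Wren reaches: Yosef, Cleo.
Strictly between Maya and Wren are those in both lists: Yosef, Cleo — 2 elements.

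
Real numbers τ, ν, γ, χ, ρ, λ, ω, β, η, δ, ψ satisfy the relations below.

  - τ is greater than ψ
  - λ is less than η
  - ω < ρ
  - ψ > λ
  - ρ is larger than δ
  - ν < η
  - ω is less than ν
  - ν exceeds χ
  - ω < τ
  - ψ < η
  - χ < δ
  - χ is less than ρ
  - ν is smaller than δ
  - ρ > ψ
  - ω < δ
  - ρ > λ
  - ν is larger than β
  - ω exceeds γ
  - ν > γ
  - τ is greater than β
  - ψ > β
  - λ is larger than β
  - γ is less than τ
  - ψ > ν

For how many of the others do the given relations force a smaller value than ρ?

Directly below ρ: ω, χ, δ, λ, ψ.
One step further: γ, β, ν (8 so far).
Nothing else is reachable below ρ; 8 in all.

8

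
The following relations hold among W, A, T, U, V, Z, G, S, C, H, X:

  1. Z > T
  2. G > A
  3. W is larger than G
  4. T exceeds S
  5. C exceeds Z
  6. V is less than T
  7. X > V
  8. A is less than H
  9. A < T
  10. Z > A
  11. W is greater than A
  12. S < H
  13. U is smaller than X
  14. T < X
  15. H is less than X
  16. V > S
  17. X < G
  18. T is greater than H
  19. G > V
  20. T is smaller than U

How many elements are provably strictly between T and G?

2

The relations place T below G. An element lies strictly between them when it is forced above T and also forced below G.
Above T: {U, X, Z, C, W}. Below G: {S, V, A, H, U, X}.
Intersection: {U, X} — 2.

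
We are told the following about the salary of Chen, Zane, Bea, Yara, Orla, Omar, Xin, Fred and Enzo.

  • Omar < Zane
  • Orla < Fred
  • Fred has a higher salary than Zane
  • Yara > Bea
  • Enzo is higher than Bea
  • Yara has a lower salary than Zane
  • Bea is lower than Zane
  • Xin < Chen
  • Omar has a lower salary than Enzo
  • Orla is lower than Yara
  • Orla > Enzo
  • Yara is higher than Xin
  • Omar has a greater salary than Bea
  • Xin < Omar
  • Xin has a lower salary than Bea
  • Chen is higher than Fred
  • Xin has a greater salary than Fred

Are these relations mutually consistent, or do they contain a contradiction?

inconsistent

We have Fred < Xin stated directly, yet also Xin < Bea < Omar < Enzo < Orla < Yara < Zane < Fred by chaining the others — so Xin < Fred. Contradiction.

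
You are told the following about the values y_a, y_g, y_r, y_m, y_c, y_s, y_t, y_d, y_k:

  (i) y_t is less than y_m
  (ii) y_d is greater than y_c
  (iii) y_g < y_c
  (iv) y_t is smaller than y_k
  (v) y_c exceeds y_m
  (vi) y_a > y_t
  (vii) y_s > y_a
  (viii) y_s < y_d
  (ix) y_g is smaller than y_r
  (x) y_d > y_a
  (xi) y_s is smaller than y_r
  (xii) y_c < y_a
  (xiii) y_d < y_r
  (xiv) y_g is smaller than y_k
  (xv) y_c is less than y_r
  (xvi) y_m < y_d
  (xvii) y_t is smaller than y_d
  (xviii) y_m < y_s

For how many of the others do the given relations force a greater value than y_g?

Directly above y_g: y_c, y_r, y_k.
One step further: y_a, y_d (5 so far).
One step further: y_s (6 so far).
No other element is forced above y_g by the given relations, so the count is 6.

6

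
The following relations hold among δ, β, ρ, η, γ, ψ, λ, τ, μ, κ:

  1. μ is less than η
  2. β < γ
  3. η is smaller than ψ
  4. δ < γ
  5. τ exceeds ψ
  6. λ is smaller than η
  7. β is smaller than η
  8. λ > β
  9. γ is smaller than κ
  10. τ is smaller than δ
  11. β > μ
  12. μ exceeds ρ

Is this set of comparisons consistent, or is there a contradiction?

Every relation is compatible with ρ < μ < β < λ < η < ψ < τ < δ < γ < κ; the set is consistent.

consistent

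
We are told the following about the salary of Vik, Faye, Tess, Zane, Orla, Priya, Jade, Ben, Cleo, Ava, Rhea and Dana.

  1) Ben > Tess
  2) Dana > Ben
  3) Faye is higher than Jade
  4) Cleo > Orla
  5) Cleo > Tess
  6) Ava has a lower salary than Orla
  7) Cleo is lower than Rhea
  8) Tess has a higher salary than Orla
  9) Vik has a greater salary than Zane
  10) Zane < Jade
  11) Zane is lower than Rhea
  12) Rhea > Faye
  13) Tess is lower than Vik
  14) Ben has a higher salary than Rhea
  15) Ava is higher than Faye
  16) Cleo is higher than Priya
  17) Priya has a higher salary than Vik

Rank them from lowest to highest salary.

Each adjacent pair is fixed by a given relation: Zane < Jade; Jade < Faye; Faye < Ava; Ava < Orla; Orla < Tess; Tess < Vik; Vik < Priya; Priya < Cleo; Cleo < Rhea; Rhea < Ben; Ben < Dana. Chaining them end to end gives the full order.

Zane < Jade < Faye < Ava < Orla < Tess < Vik < Priya < Cleo < Rhea < Ben < Dana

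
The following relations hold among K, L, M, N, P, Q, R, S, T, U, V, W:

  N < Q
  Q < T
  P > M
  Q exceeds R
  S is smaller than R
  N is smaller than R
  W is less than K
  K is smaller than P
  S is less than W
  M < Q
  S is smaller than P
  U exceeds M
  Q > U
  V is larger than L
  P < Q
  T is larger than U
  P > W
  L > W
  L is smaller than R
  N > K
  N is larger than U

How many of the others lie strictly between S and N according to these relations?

2

The relations place S below N. An element lies strictly between them when it is forced above S and also forced below N.
Above S: {W, K, P, L, R, V, Q, T}. Below N: {W, M, K, U}.
Intersection: {W, K} — 2.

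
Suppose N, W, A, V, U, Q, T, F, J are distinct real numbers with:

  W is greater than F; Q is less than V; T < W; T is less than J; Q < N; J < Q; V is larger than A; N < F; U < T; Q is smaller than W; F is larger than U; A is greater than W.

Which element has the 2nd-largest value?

A

Chaining the given pairs: U < T < J < Q < N < F < W < A < V.
Counting 2 from the largest end gives A.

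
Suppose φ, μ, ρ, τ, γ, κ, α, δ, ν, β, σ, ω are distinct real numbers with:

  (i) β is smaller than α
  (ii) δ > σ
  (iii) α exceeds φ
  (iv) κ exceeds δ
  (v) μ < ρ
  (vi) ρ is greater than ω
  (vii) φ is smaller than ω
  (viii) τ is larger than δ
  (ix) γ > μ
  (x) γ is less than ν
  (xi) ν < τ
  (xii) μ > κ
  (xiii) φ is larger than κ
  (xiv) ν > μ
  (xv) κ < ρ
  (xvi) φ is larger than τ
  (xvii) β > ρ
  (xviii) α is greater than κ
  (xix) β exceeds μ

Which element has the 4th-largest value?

Chaining the given pairs: σ < δ < κ < μ < γ < ν < τ < φ < ω < ρ < β < α.
Counting 4 from the largest end gives ω.

ω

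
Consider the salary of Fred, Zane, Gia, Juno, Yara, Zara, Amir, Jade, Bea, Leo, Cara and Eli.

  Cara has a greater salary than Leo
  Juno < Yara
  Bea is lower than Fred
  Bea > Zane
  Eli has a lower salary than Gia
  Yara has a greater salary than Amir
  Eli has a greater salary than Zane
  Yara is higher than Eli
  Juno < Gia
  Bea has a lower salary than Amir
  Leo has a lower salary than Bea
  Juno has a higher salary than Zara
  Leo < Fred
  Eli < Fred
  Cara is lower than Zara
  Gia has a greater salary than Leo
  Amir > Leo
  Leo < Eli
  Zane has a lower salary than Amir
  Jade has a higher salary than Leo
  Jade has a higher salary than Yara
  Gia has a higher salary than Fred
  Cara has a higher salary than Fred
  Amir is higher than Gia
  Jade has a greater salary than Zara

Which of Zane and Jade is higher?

Jade

The relevant relations are Zane < Bea; Bea < Fred; Fred < Cara; Cara < Zara; Zara < Juno; Juno < Gia; Gia < Amir; Amir < Yara; Yara < Jade.
Chaining these gives Zane < Bea < Fred < Cara < Zara < Juno < Gia < Amir < Yara < Jade.
So Zane < Jade; Jade is the higher of the two.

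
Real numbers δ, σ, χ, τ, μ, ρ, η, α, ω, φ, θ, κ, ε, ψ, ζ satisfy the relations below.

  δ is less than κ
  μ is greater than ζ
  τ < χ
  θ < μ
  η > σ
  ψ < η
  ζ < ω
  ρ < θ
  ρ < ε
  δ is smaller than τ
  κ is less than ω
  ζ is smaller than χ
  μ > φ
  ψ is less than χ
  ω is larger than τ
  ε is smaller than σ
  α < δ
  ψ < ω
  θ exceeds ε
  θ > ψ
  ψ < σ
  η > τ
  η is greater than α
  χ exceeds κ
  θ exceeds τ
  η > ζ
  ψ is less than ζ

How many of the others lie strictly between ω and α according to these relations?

Chaining upward from α reaches: δ, τ, θ, κ, χ, μ, η.
Chaining downward from ω reaches: δ, ψ, ζ, τ, κ.
Strictly between α and ω are those in both lists: δ, τ, κ — 3 elements.

3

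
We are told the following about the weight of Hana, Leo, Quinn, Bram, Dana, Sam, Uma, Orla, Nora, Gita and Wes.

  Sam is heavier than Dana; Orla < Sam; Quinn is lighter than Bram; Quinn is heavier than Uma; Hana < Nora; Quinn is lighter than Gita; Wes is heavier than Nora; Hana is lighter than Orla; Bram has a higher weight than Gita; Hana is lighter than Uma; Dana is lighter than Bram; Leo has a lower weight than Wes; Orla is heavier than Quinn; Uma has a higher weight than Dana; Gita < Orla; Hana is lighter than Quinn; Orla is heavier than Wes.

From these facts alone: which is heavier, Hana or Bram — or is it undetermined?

The relevant relations are Hana < Uma; Uma < Quinn; Quinn < Gita; Gita < Bram.
Chaining these gives Hana < Uma < Quinn < Gita < Bram.
So Bram is heavier.

Bram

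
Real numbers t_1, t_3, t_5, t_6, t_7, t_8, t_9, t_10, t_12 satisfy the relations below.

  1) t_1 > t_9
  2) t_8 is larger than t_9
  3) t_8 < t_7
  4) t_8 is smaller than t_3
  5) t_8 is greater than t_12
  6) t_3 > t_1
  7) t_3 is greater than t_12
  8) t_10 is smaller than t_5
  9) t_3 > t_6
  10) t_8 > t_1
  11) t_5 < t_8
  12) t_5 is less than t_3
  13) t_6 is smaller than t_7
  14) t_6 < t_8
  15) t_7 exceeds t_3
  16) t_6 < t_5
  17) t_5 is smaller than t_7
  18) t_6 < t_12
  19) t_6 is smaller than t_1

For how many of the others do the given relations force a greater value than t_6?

6

Directly above t_6: t_5, t_12, t_1, t_8, t_3, t_7.
No other element is forced above t_6 by the given relations, so the count is 6.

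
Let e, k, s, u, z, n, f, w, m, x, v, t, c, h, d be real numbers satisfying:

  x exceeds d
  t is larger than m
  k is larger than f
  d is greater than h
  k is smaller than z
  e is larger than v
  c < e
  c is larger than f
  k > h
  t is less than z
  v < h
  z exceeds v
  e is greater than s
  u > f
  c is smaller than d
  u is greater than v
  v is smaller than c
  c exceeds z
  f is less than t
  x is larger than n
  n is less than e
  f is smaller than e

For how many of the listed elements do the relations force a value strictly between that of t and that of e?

2

The relations place t below e. An element lies strictly between them when it is forced above t and also forced below e.
Above t: {z, c, d, x}. Below e: {v, f, h, m, k, s, z, c, n}.
Intersection: {z, c} — 2.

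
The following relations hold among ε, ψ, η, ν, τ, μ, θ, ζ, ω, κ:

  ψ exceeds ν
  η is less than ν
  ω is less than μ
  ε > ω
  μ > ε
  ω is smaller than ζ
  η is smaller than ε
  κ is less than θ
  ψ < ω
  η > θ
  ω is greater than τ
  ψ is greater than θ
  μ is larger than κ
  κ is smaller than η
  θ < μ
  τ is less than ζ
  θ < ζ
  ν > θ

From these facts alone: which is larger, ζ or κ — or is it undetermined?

Following the relations from κ: κ < θ < η < ν < ψ < ω < ζ.
So ζ is larger.

ζ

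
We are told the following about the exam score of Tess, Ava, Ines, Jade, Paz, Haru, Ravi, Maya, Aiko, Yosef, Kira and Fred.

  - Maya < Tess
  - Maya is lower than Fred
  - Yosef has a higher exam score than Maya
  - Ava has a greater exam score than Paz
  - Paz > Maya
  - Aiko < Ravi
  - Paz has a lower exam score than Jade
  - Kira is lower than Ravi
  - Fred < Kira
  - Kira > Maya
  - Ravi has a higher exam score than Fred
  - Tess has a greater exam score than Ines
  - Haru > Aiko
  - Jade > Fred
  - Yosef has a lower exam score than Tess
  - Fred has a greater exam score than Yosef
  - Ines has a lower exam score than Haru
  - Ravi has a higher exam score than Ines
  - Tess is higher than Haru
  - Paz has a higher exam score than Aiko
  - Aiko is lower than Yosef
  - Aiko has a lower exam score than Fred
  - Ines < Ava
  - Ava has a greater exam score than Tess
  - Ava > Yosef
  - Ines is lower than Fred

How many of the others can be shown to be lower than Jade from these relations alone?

6

The elements the relations force below Jade are Aiko, Maya, Ines, Yosef, Fred, Paz — no chain reaches any other.
That is 6.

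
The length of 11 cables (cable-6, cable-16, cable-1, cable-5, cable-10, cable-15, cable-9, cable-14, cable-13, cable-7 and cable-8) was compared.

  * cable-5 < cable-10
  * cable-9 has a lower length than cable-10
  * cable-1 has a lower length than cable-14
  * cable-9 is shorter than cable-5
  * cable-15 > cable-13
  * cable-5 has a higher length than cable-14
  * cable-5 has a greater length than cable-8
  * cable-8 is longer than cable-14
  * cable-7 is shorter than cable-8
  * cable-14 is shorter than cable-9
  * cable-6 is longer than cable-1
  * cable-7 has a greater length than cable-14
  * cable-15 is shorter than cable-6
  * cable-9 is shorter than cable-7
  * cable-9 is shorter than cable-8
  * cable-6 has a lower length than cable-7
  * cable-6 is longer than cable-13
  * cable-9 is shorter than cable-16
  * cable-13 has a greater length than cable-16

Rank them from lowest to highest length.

The consecutive links are each given: cable-1 < cable-14; cable-14 < cable-9; cable-9 < cable-16; cable-16 < cable-13; cable-13 < cable-15; cable-15 < cable-6; cable-6 < cable-7; cable-7 < cable-8; cable-8 < cable-5; cable-5 < cable-10.

cable-1 < cable-14 < cable-9 < cable-16 < cable-13 < cable-15 < cable-6 < cable-7 < cable-8 < cable-5 < cable-10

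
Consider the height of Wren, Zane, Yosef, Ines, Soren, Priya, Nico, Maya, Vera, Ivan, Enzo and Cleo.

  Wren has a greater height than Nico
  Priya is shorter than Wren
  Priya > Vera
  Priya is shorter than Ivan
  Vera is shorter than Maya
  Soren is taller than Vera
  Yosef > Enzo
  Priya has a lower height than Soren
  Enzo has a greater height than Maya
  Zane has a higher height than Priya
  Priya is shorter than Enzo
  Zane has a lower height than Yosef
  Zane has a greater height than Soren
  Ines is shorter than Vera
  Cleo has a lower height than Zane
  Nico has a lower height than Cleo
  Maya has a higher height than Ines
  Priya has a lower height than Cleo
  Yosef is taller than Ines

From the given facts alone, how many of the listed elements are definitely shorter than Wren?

Directly below Wren: Priya, Nico.
One step further: Vera (3 so far).
One step further: Ines (4 so far).
No other element is forced below Wren by the given relations, so the count is 4.

4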